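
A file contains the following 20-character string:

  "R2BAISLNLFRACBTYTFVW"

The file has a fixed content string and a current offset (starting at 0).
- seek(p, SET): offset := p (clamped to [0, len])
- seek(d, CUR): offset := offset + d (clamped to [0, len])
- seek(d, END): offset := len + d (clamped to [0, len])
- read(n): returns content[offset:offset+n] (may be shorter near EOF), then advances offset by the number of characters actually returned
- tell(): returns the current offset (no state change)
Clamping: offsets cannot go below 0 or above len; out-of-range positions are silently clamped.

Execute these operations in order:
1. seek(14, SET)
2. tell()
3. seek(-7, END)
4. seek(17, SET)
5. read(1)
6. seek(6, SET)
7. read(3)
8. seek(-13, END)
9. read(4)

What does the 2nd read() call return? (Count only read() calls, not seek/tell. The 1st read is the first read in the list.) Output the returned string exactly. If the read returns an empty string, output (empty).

After 1 (seek(14, SET)): offset=14
After 2 (tell()): offset=14
After 3 (seek(-7, END)): offset=13
After 4 (seek(17, SET)): offset=17
After 5 (read(1)): returned 'F', offset=18
After 6 (seek(6, SET)): offset=6
After 7 (read(3)): returned 'LNL', offset=9
After 8 (seek(-13, END)): offset=7
After 9 (read(4)): returned 'NLFR', offset=11

Answer: LNL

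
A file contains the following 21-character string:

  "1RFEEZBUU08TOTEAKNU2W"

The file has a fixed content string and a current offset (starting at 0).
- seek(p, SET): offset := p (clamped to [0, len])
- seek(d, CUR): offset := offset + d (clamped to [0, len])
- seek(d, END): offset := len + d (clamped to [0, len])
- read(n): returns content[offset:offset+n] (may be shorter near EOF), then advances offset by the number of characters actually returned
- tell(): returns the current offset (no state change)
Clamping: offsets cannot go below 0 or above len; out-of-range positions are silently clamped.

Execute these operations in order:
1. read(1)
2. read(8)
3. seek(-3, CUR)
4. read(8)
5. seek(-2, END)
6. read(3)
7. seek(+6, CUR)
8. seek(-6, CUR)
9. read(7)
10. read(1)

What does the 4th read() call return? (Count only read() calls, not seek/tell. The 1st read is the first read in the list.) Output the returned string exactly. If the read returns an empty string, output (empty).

After 1 (read(1)): returned '1', offset=1
After 2 (read(8)): returned 'RFEEZBUU', offset=9
After 3 (seek(-3, CUR)): offset=6
After 4 (read(8)): returned 'BUU08TOT', offset=14
After 5 (seek(-2, END)): offset=19
After 6 (read(3)): returned '2W', offset=21
After 7 (seek(+6, CUR)): offset=21
After 8 (seek(-6, CUR)): offset=15
After 9 (read(7)): returned 'AKNU2W', offset=21
After 10 (read(1)): returned '', offset=21

Answer: 2W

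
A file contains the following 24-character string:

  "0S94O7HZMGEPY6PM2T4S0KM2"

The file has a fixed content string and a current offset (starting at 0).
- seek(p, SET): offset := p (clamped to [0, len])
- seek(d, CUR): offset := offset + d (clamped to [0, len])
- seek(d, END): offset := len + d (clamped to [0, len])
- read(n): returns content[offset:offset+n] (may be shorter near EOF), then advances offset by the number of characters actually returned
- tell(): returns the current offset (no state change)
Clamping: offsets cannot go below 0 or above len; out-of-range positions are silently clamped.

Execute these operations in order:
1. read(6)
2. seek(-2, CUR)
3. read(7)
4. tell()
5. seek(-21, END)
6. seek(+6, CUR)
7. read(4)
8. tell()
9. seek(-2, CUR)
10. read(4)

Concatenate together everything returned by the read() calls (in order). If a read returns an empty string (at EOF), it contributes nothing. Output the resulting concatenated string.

After 1 (read(6)): returned '0S94O7', offset=6
After 2 (seek(-2, CUR)): offset=4
After 3 (read(7)): returned 'O7HZMGE', offset=11
After 4 (tell()): offset=11
After 5 (seek(-21, END)): offset=3
After 6 (seek(+6, CUR)): offset=9
After 7 (read(4)): returned 'GEPY', offset=13
After 8 (tell()): offset=13
After 9 (seek(-2, CUR)): offset=11
After 10 (read(4)): returned 'PY6P', offset=15

Answer: 0S94O7O7HZMGEGEPYPY6P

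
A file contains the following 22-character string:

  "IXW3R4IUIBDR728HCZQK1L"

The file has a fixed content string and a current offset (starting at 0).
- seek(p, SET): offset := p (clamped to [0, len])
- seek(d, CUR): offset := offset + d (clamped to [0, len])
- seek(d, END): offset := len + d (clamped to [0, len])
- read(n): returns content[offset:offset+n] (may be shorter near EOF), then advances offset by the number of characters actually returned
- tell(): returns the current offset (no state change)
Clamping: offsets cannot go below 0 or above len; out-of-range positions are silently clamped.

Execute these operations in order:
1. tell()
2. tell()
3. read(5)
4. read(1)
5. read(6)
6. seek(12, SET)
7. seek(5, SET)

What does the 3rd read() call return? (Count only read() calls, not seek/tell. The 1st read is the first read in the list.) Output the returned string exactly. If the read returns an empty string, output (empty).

After 1 (tell()): offset=0
After 2 (tell()): offset=0
After 3 (read(5)): returned 'IXW3R', offset=5
After 4 (read(1)): returned '4', offset=6
After 5 (read(6)): returned 'IUIBDR', offset=12
After 6 (seek(12, SET)): offset=12
After 7 (seek(5, SET)): offset=5

Answer: IUIBDR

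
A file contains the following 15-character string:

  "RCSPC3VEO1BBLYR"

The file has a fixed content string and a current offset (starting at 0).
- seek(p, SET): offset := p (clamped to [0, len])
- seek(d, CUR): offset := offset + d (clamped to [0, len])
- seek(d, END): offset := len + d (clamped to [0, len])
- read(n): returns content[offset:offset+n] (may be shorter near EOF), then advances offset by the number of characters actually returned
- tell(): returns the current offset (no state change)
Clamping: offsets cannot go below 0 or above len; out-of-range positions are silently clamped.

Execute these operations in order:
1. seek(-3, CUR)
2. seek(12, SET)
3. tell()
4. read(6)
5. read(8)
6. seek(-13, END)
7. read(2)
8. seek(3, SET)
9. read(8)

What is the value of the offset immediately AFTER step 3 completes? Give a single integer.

Answer: 12

Derivation:
After 1 (seek(-3, CUR)): offset=0
After 2 (seek(12, SET)): offset=12
After 3 (tell()): offset=12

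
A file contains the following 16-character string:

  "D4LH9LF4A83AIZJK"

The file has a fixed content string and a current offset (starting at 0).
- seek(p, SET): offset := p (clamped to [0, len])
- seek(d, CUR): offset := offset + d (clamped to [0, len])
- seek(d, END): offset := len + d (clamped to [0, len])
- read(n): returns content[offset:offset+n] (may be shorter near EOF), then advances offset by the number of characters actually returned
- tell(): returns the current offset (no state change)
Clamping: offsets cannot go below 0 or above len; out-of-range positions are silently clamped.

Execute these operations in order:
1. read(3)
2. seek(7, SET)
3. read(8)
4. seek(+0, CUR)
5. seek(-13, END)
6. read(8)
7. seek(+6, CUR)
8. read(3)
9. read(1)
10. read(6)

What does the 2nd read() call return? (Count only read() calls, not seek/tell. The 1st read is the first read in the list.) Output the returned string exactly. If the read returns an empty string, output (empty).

After 1 (read(3)): returned 'D4L', offset=3
After 2 (seek(7, SET)): offset=7
After 3 (read(8)): returned '4A83AIZJ', offset=15
After 4 (seek(+0, CUR)): offset=15
After 5 (seek(-13, END)): offset=3
After 6 (read(8)): returned 'H9LF4A83', offset=11
After 7 (seek(+6, CUR)): offset=16
After 8 (read(3)): returned '', offset=16
After 9 (read(1)): returned '', offset=16
After 10 (read(6)): returned '', offset=16

Answer: 4A83AIZJ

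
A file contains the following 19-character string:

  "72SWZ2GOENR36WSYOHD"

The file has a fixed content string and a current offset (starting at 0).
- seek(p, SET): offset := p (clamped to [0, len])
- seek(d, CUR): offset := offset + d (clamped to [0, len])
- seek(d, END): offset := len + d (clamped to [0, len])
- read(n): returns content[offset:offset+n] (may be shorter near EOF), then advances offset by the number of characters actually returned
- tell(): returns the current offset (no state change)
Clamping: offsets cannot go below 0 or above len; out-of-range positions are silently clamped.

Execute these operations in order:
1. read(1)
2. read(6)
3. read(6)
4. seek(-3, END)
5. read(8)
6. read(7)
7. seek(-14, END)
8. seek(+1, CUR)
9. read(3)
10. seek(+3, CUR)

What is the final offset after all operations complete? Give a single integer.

After 1 (read(1)): returned '7', offset=1
After 2 (read(6)): returned '2SWZ2G', offset=7
After 3 (read(6)): returned 'OENR36', offset=13
After 4 (seek(-3, END)): offset=16
After 5 (read(8)): returned 'OHD', offset=19
After 6 (read(7)): returned '', offset=19
After 7 (seek(-14, END)): offset=5
After 8 (seek(+1, CUR)): offset=6
After 9 (read(3)): returned 'GOE', offset=9
After 10 (seek(+3, CUR)): offset=12

Answer: 12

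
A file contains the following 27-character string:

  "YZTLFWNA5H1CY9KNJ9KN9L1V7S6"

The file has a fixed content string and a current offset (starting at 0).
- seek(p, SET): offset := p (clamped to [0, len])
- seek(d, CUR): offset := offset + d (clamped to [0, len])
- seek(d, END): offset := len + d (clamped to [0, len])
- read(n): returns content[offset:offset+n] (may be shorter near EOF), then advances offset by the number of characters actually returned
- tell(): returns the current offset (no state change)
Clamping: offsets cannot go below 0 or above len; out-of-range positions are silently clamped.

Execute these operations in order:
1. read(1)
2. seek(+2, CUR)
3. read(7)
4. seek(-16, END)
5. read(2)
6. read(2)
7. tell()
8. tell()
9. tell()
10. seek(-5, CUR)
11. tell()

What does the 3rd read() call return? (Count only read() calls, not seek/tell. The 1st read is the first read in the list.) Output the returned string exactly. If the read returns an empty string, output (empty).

Answer: CY

Derivation:
After 1 (read(1)): returned 'Y', offset=1
After 2 (seek(+2, CUR)): offset=3
After 3 (read(7)): returned 'LFWNA5H', offset=10
After 4 (seek(-16, END)): offset=11
After 5 (read(2)): returned 'CY', offset=13
After 6 (read(2)): returned '9K', offset=15
After 7 (tell()): offset=15
After 8 (tell()): offset=15
After 9 (tell()): offset=15
After 10 (seek(-5, CUR)): offset=10
After 11 (tell()): offset=10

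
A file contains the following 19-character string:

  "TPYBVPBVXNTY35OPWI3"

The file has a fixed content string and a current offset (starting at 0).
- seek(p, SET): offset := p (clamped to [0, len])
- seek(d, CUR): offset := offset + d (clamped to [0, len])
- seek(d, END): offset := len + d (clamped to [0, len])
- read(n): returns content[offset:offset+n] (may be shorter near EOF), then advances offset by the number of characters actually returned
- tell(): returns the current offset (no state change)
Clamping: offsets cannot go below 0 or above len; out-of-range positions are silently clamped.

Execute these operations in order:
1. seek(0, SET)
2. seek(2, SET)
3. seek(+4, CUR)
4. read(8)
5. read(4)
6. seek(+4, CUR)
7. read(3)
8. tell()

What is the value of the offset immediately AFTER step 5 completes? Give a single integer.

After 1 (seek(0, SET)): offset=0
After 2 (seek(2, SET)): offset=2
After 3 (seek(+4, CUR)): offset=6
After 4 (read(8)): returned 'BVXNTY35', offset=14
After 5 (read(4)): returned 'OPWI', offset=18

Answer: 18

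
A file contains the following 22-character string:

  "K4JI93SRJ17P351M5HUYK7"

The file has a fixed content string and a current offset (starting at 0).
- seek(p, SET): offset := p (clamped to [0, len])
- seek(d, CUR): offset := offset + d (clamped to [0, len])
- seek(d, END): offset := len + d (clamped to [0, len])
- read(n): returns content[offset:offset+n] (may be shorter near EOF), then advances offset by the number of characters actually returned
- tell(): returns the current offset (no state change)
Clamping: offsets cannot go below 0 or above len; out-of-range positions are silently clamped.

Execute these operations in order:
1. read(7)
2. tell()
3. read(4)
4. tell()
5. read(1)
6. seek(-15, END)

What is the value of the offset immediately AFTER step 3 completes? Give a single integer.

After 1 (read(7)): returned 'K4JI93S', offset=7
After 2 (tell()): offset=7
After 3 (read(4)): returned 'RJ17', offset=11

Answer: 11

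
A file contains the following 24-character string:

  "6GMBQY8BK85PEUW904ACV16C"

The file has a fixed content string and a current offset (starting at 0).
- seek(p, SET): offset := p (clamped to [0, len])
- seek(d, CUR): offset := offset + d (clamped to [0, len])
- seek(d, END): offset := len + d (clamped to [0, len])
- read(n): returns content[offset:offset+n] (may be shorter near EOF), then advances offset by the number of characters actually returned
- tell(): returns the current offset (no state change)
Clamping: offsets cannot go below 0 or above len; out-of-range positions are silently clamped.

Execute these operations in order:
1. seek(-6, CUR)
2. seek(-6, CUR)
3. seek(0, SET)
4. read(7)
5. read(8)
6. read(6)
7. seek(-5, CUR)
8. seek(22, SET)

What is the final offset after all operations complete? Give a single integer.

After 1 (seek(-6, CUR)): offset=0
After 2 (seek(-6, CUR)): offset=0
After 3 (seek(0, SET)): offset=0
After 4 (read(7)): returned '6GMBQY8', offset=7
After 5 (read(8)): returned 'BK85PEUW', offset=15
After 6 (read(6)): returned '904ACV', offset=21
After 7 (seek(-5, CUR)): offset=16
After 8 (seek(22, SET)): offset=22

Answer: 22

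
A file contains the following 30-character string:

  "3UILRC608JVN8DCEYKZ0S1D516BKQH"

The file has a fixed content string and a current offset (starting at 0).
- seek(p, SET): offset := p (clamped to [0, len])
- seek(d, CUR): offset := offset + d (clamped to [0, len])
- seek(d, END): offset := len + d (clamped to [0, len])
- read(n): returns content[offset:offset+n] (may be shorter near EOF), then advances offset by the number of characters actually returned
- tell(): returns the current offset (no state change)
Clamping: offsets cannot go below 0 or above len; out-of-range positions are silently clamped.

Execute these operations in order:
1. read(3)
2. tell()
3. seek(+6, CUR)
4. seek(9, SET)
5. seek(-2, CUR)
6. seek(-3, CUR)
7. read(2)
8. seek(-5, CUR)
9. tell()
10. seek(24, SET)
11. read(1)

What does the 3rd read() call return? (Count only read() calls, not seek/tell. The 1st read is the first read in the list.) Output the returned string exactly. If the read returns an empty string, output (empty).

Answer: 1

Derivation:
After 1 (read(3)): returned '3UI', offset=3
After 2 (tell()): offset=3
After 3 (seek(+6, CUR)): offset=9
After 4 (seek(9, SET)): offset=9
After 5 (seek(-2, CUR)): offset=7
After 6 (seek(-3, CUR)): offset=4
After 7 (read(2)): returned 'RC', offset=6
After 8 (seek(-5, CUR)): offset=1
After 9 (tell()): offset=1
After 10 (seek(24, SET)): offset=24
After 11 (read(1)): returned '1', offset=25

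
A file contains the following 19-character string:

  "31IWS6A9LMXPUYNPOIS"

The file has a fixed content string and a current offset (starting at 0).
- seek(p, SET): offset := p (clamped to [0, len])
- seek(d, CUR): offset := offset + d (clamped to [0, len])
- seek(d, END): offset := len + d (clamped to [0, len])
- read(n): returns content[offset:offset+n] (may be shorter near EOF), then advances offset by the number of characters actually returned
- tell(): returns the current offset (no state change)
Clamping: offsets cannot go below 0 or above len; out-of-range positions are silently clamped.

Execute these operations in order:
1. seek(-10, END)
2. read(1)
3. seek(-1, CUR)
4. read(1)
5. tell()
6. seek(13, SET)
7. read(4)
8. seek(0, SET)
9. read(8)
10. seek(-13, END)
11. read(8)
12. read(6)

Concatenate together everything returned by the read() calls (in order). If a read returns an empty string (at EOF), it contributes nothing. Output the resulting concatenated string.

After 1 (seek(-10, END)): offset=9
After 2 (read(1)): returned 'M', offset=10
After 3 (seek(-1, CUR)): offset=9
After 4 (read(1)): returned 'M', offset=10
After 5 (tell()): offset=10
After 6 (seek(13, SET)): offset=13
After 7 (read(4)): returned 'YNPO', offset=17
After 8 (seek(0, SET)): offset=0
After 9 (read(8)): returned '31IWS6A9', offset=8
After 10 (seek(-13, END)): offset=6
After 11 (read(8)): returned 'A9LMXPUY', offset=14
After 12 (read(6)): returned 'NPOIS', offset=19

Answer: MMYNPO31IWS6A9A9LMXPUYNPOIS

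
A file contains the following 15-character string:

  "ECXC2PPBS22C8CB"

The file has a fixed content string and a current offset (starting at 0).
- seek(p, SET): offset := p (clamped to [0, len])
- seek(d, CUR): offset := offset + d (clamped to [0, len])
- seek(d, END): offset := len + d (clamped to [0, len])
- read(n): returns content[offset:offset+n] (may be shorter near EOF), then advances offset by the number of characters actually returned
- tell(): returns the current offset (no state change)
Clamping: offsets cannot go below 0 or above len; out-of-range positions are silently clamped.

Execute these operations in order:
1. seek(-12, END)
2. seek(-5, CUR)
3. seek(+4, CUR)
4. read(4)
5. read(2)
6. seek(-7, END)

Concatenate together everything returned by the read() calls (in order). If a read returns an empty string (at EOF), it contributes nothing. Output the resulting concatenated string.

After 1 (seek(-12, END)): offset=3
After 2 (seek(-5, CUR)): offset=0
After 3 (seek(+4, CUR)): offset=4
After 4 (read(4)): returned '2PPB', offset=8
After 5 (read(2)): returned 'S2', offset=10
After 6 (seek(-7, END)): offset=8

Answer: 2PPBS2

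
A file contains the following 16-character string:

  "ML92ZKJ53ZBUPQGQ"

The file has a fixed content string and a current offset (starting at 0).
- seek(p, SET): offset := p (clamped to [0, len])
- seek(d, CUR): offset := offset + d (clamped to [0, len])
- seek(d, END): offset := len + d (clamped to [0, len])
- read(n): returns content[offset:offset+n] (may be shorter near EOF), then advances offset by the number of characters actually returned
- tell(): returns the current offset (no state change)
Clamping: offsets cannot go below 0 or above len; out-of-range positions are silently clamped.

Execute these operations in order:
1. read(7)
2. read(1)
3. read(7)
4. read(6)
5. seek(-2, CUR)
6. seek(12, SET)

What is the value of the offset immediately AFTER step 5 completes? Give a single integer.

After 1 (read(7)): returned 'ML92ZKJ', offset=7
After 2 (read(1)): returned '5', offset=8
After 3 (read(7)): returned '3ZBUPQG', offset=15
After 4 (read(6)): returned 'Q', offset=16
After 5 (seek(-2, CUR)): offset=14

Answer: 14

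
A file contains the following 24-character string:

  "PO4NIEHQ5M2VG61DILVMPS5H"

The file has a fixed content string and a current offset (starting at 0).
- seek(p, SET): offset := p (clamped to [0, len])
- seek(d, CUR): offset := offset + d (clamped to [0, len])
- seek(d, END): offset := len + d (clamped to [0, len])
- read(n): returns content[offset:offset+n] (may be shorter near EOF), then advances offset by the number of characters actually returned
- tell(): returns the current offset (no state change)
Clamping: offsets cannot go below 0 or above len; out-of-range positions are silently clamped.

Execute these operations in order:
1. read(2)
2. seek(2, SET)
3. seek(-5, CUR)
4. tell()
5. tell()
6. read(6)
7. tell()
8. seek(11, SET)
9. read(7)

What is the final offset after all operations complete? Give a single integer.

Answer: 18

Derivation:
After 1 (read(2)): returned 'PO', offset=2
After 2 (seek(2, SET)): offset=2
After 3 (seek(-5, CUR)): offset=0
After 4 (tell()): offset=0
After 5 (tell()): offset=0
After 6 (read(6)): returned 'PO4NIE', offset=6
After 7 (tell()): offset=6
After 8 (seek(11, SET)): offset=11
After 9 (read(7)): returned 'VG61DIL', offset=18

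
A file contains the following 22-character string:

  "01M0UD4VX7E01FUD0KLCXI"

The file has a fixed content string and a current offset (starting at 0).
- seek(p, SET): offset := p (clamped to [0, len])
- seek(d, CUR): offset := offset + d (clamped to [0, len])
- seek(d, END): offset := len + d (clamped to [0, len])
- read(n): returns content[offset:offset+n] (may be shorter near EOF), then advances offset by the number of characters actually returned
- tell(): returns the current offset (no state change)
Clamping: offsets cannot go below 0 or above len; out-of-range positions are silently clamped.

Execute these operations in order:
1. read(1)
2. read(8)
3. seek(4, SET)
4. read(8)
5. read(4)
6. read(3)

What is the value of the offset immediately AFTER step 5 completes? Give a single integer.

After 1 (read(1)): returned '0', offset=1
After 2 (read(8)): returned '1M0UD4VX', offset=9
After 3 (seek(4, SET)): offset=4
After 4 (read(8)): returned 'UD4VX7E0', offset=12
After 5 (read(4)): returned '1FUD', offset=16

Answer: 16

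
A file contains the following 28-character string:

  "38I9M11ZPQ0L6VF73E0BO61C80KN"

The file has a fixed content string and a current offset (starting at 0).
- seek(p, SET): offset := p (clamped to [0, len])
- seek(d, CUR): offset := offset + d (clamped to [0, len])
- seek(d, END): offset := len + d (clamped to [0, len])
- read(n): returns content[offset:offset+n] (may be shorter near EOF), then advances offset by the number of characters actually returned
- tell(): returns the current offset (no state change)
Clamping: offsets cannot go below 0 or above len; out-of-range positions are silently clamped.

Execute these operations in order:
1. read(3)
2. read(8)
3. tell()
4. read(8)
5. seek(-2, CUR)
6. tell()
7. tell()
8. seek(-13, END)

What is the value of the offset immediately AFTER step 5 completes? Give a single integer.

After 1 (read(3)): returned '38I', offset=3
After 2 (read(8)): returned '9M11ZPQ0', offset=11
After 3 (tell()): offset=11
After 4 (read(8)): returned 'L6VF73E0', offset=19
After 5 (seek(-2, CUR)): offset=17

Answer: 17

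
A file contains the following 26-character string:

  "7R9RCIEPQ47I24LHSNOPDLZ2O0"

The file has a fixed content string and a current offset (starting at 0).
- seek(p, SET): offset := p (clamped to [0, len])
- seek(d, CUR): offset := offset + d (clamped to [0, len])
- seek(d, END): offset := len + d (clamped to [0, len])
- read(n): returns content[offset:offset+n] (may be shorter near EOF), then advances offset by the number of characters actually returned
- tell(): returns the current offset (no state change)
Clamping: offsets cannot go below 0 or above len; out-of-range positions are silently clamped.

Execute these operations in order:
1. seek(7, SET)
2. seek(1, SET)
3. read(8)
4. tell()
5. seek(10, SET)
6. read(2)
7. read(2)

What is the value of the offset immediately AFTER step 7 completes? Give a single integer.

Answer: 14

Derivation:
After 1 (seek(7, SET)): offset=7
After 2 (seek(1, SET)): offset=1
After 3 (read(8)): returned 'R9RCIEPQ', offset=9
After 4 (tell()): offset=9
After 5 (seek(10, SET)): offset=10
After 6 (read(2)): returned '7I', offset=12
After 7 (read(2)): returned '24', offset=14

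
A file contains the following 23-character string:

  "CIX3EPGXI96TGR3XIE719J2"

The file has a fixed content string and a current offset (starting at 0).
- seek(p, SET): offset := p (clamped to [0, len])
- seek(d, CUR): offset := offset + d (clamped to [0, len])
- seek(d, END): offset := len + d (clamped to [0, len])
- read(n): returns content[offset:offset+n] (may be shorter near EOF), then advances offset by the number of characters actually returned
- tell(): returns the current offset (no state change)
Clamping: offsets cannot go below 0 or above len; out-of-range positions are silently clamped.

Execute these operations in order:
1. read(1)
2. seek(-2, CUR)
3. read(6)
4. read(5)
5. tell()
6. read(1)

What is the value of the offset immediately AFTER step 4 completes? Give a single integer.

After 1 (read(1)): returned 'C', offset=1
After 2 (seek(-2, CUR)): offset=0
After 3 (read(6)): returned 'CIX3EP', offset=6
After 4 (read(5)): returned 'GXI96', offset=11

Answer: 11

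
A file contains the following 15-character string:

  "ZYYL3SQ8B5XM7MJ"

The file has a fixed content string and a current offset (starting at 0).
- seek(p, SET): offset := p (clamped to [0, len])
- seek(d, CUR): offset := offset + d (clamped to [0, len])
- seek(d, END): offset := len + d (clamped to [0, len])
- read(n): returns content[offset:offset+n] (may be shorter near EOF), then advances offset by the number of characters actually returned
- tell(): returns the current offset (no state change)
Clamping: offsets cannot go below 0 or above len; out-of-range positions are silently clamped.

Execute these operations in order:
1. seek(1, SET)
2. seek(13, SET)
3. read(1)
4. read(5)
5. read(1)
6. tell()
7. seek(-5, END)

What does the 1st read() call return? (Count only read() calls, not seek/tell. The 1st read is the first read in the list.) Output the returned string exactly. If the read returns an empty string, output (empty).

Answer: M

Derivation:
After 1 (seek(1, SET)): offset=1
After 2 (seek(13, SET)): offset=13
After 3 (read(1)): returned 'M', offset=14
After 4 (read(5)): returned 'J', offset=15
After 5 (read(1)): returned '', offset=15
After 6 (tell()): offset=15
After 7 (seek(-5, END)): offset=10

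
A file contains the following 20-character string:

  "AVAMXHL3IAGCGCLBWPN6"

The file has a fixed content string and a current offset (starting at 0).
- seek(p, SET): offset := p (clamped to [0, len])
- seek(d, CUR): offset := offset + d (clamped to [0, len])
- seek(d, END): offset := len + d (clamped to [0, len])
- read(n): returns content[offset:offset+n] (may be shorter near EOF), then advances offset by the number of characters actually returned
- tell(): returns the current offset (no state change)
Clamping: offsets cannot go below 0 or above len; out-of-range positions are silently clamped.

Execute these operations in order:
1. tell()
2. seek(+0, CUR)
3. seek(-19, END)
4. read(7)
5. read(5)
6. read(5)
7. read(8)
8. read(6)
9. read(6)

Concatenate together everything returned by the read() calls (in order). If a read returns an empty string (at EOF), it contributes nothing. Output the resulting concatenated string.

After 1 (tell()): offset=0
After 2 (seek(+0, CUR)): offset=0
After 3 (seek(-19, END)): offset=1
After 4 (read(7)): returned 'VAMXHL3', offset=8
After 5 (read(5)): returned 'IAGCG', offset=13
After 6 (read(5)): returned 'CLBWP', offset=18
After 7 (read(8)): returned 'N6', offset=20
After 8 (read(6)): returned '', offset=20
After 9 (read(6)): returned '', offset=20

Answer: VAMXHL3IAGCGCLBWPN6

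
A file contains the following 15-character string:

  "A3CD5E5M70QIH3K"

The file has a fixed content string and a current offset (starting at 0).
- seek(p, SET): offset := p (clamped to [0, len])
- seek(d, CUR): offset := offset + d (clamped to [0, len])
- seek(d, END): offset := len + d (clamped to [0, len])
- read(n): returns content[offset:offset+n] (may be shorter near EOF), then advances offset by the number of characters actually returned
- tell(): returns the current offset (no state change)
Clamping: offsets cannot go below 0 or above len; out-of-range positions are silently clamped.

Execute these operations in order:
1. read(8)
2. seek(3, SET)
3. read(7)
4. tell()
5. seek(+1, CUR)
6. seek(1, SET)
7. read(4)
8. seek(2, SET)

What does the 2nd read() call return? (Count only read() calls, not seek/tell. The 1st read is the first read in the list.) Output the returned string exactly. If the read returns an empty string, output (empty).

After 1 (read(8)): returned 'A3CD5E5M', offset=8
After 2 (seek(3, SET)): offset=3
After 3 (read(7)): returned 'D5E5M70', offset=10
After 4 (tell()): offset=10
After 5 (seek(+1, CUR)): offset=11
After 6 (seek(1, SET)): offset=1
After 7 (read(4)): returned '3CD5', offset=5
After 8 (seek(2, SET)): offset=2

Answer: D5E5M70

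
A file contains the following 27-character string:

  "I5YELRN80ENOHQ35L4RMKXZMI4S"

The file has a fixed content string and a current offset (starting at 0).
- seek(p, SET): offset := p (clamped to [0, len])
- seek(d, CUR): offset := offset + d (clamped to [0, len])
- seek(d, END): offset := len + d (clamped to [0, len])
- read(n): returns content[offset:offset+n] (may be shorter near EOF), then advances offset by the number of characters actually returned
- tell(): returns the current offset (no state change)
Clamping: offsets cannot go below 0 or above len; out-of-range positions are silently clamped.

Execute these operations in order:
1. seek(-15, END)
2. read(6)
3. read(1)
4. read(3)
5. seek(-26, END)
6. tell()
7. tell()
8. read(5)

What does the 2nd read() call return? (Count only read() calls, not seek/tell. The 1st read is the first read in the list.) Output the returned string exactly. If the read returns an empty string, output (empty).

Answer: R

Derivation:
After 1 (seek(-15, END)): offset=12
After 2 (read(6)): returned 'HQ35L4', offset=18
After 3 (read(1)): returned 'R', offset=19
After 4 (read(3)): returned 'MKX', offset=22
After 5 (seek(-26, END)): offset=1
After 6 (tell()): offset=1
After 7 (tell()): offset=1
After 8 (read(5)): returned '5YELR', offset=6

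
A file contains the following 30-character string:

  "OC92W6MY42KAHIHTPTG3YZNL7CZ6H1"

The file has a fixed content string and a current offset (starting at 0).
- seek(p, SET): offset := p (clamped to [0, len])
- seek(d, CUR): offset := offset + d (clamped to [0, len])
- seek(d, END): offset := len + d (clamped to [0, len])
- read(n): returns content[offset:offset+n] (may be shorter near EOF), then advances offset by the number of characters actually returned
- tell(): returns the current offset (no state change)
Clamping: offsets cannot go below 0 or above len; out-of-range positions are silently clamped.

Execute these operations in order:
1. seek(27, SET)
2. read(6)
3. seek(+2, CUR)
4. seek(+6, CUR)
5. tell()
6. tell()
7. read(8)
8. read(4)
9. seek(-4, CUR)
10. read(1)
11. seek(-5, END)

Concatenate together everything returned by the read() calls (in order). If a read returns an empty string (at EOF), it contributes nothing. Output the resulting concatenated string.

After 1 (seek(27, SET)): offset=27
After 2 (read(6)): returned '6H1', offset=30
After 3 (seek(+2, CUR)): offset=30
After 4 (seek(+6, CUR)): offset=30
After 5 (tell()): offset=30
After 6 (tell()): offset=30
After 7 (read(8)): returned '', offset=30
After 8 (read(4)): returned '', offset=30
After 9 (seek(-4, CUR)): offset=26
After 10 (read(1)): returned 'Z', offset=27
After 11 (seek(-5, END)): offset=25

Answer: 6H1Z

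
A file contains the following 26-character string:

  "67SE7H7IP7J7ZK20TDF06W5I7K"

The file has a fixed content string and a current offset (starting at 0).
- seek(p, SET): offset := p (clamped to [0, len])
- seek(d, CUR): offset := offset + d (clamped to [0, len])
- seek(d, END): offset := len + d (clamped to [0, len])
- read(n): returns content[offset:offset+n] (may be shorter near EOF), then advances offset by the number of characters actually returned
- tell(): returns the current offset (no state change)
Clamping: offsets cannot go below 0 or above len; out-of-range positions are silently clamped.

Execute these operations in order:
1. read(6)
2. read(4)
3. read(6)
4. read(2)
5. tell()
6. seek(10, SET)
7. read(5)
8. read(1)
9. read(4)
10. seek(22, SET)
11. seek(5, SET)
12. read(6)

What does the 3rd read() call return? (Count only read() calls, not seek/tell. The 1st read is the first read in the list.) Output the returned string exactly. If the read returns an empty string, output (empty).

After 1 (read(6)): returned '67SE7H', offset=6
After 2 (read(4)): returned '7IP7', offset=10
After 3 (read(6)): returned 'J7ZK20', offset=16
After 4 (read(2)): returned 'TD', offset=18
After 5 (tell()): offset=18
After 6 (seek(10, SET)): offset=10
After 7 (read(5)): returned 'J7ZK2', offset=15
After 8 (read(1)): returned '0', offset=16
After 9 (read(4)): returned 'TDF0', offset=20
After 10 (seek(22, SET)): offset=22
After 11 (seek(5, SET)): offset=5
After 12 (read(6)): returned 'H7IP7J', offset=11

Answer: J7ZK20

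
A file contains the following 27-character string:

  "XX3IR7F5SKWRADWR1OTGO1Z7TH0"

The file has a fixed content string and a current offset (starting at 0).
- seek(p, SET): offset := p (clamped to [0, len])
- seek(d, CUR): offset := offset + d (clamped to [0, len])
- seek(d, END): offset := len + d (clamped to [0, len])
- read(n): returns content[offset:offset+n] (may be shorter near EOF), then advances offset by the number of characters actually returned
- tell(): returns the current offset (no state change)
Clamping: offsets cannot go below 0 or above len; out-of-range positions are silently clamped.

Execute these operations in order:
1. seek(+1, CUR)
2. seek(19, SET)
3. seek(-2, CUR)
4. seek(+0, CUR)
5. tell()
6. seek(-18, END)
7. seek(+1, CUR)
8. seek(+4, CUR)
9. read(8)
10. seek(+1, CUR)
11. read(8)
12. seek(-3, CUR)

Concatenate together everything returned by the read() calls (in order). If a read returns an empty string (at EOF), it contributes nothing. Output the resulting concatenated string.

After 1 (seek(+1, CUR)): offset=1
After 2 (seek(19, SET)): offset=19
After 3 (seek(-2, CUR)): offset=17
After 4 (seek(+0, CUR)): offset=17
After 5 (tell()): offset=17
After 6 (seek(-18, END)): offset=9
After 7 (seek(+1, CUR)): offset=10
After 8 (seek(+4, CUR)): offset=14
After 9 (read(8)): returned 'WR1OTGO1', offset=22
After 10 (seek(+1, CUR)): offset=23
After 11 (read(8)): returned '7TH0', offset=27
After 12 (seek(-3, CUR)): offset=24

Answer: WR1OTGO17TH0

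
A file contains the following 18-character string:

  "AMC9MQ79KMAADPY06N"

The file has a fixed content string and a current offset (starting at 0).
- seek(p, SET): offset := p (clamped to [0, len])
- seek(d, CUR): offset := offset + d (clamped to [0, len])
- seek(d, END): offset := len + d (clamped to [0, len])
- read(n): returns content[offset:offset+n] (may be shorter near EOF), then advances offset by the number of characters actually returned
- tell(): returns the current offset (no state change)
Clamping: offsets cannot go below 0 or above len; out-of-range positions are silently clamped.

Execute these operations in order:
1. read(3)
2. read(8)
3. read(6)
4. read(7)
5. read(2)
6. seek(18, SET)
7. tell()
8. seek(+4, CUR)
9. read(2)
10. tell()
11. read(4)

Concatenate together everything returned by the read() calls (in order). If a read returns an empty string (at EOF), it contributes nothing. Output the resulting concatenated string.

After 1 (read(3)): returned 'AMC', offset=3
After 2 (read(8)): returned '9MQ79KMA', offset=11
After 3 (read(6)): returned 'ADPY06', offset=17
After 4 (read(7)): returned 'N', offset=18
After 5 (read(2)): returned '', offset=18
After 6 (seek(18, SET)): offset=18
After 7 (tell()): offset=18
After 8 (seek(+4, CUR)): offset=18
After 9 (read(2)): returned '', offset=18
After 10 (tell()): offset=18
After 11 (read(4)): returned '', offset=18

Answer: AMC9MQ79KMAADPY06N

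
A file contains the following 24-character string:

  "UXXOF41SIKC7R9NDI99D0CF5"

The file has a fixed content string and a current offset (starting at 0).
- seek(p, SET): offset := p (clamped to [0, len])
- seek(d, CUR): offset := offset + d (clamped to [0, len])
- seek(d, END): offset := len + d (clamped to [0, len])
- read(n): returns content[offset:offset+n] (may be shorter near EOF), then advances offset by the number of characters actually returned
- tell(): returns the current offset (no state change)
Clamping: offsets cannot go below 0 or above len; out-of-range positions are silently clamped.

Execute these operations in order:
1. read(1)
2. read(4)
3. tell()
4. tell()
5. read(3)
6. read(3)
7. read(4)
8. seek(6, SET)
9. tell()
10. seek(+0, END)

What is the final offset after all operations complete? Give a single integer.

After 1 (read(1)): returned 'U', offset=1
After 2 (read(4)): returned 'XXOF', offset=5
After 3 (tell()): offset=5
After 4 (tell()): offset=5
After 5 (read(3)): returned '41S', offset=8
After 6 (read(3)): returned 'IKC', offset=11
After 7 (read(4)): returned '7R9N', offset=15
After 8 (seek(6, SET)): offset=6
After 9 (tell()): offset=6
After 10 (seek(+0, END)): offset=24

Answer: 24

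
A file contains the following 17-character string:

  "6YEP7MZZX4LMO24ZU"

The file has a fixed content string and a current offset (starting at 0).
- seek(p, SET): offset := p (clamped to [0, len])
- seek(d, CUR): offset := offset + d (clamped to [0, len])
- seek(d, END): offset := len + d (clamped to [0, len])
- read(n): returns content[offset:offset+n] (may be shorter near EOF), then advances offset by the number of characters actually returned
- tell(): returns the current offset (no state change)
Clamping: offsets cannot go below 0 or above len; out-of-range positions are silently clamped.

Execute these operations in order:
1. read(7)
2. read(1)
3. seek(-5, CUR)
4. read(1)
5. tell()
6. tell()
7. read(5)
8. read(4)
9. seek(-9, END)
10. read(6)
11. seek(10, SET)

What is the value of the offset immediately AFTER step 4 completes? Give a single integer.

After 1 (read(7)): returned '6YEP7MZ', offset=7
After 2 (read(1)): returned 'Z', offset=8
After 3 (seek(-5, CUR)): offset=3
After 4 (read(1)): returned 'P', offset=4

Answer: 4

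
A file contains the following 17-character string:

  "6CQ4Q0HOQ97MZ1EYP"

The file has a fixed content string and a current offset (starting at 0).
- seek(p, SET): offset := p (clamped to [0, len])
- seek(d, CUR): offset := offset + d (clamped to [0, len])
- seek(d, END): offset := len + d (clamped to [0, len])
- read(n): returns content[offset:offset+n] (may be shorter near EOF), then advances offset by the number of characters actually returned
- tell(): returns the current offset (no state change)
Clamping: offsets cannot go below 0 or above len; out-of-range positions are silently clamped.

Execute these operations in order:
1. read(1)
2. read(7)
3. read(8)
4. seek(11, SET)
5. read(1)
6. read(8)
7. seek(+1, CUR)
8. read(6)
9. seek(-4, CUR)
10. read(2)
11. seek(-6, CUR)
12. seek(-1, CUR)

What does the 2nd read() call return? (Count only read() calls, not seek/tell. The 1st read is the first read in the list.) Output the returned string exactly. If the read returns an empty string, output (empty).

Answer: CQ4Q0HO

Derivation:
After 1 (read(1)): returned '6', offset=1
After 2 (read(7)): returned 'CQ4Q0HO', offset=8
After 3 (read(8)): returned 'Q97MZ1EY', offset=16
After 4 (seek(11, SET)): offset=11
After 5 (read(1)): returned 'M', offset=12
After 6 (read(8)): returned 'Z1EYP', offset=17
After 7 (seek(+1, CUR)): offset=17
After 8 (read(6)): returned '', offset=17
After 9 (seek(-4, CUR)): offset=13
After 10 (read(2)): returned '1E', offset=15
After 11 (seek(-6, CUR)): offset=9
After 12 (seek(-1, CUR)): offset=8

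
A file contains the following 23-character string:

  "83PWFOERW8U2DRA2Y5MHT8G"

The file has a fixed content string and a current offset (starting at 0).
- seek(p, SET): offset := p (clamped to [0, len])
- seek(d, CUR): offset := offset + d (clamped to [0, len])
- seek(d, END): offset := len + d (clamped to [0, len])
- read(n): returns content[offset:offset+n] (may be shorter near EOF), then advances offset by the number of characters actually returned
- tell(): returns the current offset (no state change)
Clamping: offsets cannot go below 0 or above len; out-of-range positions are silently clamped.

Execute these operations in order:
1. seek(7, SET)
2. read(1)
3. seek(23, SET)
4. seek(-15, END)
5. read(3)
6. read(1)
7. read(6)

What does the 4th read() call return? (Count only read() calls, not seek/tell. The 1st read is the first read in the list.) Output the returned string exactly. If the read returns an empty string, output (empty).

Answer: DRA2Y5

Derivation:
After 1 (seek(7, SET)): offset=7
After 2 (read(1)): returned 'R', offset=8
After 3 (seek(23, SET)): offset=23
After 4 (seek(-15, END)): offset=8
After 5 (read(3)): returned 'W8U', offset=11
After 6 (read(1)): returned '2', offset=12
After 7 (read(6)): returned 'DRA2Y5', offset=18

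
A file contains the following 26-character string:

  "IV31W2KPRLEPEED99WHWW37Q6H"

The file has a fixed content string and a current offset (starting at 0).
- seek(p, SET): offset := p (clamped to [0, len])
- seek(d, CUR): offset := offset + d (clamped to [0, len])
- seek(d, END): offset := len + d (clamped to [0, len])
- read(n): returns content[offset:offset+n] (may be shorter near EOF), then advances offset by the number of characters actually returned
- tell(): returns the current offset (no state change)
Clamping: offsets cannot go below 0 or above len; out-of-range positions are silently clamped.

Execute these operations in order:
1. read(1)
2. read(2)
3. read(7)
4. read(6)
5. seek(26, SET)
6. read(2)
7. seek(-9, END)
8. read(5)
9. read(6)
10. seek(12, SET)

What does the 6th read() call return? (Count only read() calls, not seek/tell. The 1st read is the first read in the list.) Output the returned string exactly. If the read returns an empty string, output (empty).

Answer: WHWW3

Derivation:
After 1 (read(1)): returned 'I', offset=1
After 2 (read(2)): returned 'V3', offset=3
After 3 (read(7)): returned '1W2KPRL', offset=10
After 4 (read(6)): returned 'EPEED9', offset=16
After 5 (seek(26, SET)): offset=26
After 6 (read(2)): returned '', offset=26
After 7 (seek(-9, END)): offset=17
After 8 (read(5)): returned 'WHWW3', offset=22
After 9 (read(6)): returned '7Q6H', offset=26
After 10 (seek(12, SET)): offset=12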